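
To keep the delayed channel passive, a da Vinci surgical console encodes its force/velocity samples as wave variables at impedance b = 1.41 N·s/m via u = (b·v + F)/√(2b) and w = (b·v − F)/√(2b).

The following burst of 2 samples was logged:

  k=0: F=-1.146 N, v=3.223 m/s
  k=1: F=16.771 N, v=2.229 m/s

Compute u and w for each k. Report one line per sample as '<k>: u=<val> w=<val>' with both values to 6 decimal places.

k=0: b·v=1.41×3.223=4.544430; √(2b)=1.679286; u=(4.544430+(-1.146))/1.679286=2.023736, w=(4.544430−(-1.146))/1.679286=3.388602
k=1: b·v=1.41×2.229=3.142890; √(2b)=1.679286; u=(3.142890+16.771)/1.679286=11.858549, w=(3.142890−16.771)/1.679286=-8.115421

0: u=2.023736 w=3.388602
1: u=11.858549 w=-8.115421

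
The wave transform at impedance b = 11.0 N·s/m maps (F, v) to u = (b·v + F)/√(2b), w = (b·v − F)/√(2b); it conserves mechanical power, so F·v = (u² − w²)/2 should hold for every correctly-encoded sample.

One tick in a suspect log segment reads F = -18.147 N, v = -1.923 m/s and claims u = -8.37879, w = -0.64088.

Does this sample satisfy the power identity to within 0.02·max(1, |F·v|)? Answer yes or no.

yes

F·v = (-18.147)×(-1.923) = 34.8967 W.
(u² − w²)/2 = (70.2041 − 0.4107)/2 = 34.8967 W.
|Δ| = 0.0000;  2% of max(1, |F·v|) = 0.6979.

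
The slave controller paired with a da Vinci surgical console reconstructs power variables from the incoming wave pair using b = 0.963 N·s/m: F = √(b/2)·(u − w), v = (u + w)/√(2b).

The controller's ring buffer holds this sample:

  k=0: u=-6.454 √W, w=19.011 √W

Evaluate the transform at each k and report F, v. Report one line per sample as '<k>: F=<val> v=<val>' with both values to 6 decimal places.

k=0: u−w=-25.465000, u+w=12.557000; √(b/2)=0.693902, √(2b)=1.387804; F=0.693902×(-25.465)=-17.670215, v=12.557000/1.387804=9.048108

0: F=-17.670215 v=9.048108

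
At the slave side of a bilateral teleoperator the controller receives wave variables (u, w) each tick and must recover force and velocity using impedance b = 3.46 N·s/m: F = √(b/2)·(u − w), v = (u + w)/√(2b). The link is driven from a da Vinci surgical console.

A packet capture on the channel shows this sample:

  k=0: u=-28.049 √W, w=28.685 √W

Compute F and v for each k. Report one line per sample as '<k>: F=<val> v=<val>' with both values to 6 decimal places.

k=0: u−w=-56.734000, u+w=0.636000; √(b/2)=1.315295, √(2b)=2.630589; F=1.315295×(-56.734)=-74.621926, v=0.636000/2.630589=0.241771

0: F=-74.621926 v=0.241771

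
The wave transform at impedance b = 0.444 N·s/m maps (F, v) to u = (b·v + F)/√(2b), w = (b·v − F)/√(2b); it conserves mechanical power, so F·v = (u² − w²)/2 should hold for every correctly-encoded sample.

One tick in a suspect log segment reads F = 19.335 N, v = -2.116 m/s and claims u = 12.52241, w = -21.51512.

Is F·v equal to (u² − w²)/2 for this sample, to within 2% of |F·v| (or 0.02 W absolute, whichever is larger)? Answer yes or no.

F·v = 19.335×(-2.116) = -40.9129 W.
(u² − w²)/2 = (156.8108 − 462.9004)/2 = -153.0448 W.
|Δ| = 112.1320;  2% of max(1, |F·v|) = 0.8183.

no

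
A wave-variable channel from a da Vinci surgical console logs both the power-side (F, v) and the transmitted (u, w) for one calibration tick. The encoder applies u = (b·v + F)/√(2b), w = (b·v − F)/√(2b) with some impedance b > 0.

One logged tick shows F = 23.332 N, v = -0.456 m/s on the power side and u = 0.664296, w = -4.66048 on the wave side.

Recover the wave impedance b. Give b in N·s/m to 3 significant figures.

u + w = -3.996184;  u + w = √(2b)·v, so √(2b) = -3.996184/(-0.456) = 8.763561.
b = (√(2b))²/2 = 76.800008/2 = 38.400004.
(Check via u − w = 2F/√(2b): u − w = 5.324776, 2F/√(2b) = 5.324776.)

b = 38.4 N·s/m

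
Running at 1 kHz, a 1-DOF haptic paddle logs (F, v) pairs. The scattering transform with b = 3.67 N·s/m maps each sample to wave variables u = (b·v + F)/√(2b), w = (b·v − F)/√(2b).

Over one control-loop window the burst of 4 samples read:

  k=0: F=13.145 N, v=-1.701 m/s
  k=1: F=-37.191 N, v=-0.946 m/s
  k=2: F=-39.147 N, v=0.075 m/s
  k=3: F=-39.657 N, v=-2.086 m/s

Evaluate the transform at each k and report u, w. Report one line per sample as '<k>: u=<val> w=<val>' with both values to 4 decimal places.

0: u=2.5477 w=-7.1561
1: u=-15.0089 w=12.4460
2: u=-14.3478 w=14.5510
3: u=-17.4634 w=11.8119

k=0: b·v=3.67×(-1.701)=-6.2427; √(2b)=2.7092; u=(-6.2427+13.145)/2.7092=2.5477, w=(-6.2427−13.145)/2.7092=-7.1561
k=1: b·v=3.67×(-0.946)=-3.4718; √(2b)=2.7092; u=(-3.4718+(-37.191))/2.7092=-15.0089, w=(-3.4718−(-37.191))/2.7092=12.4460
k=2: b·v=3.67×0.075=0.2752; √(2b)=2.7092; u=(0.2752+(-39.147))/2.7092=-14.3478, w=(0.2752−(-39.147))/2.7092=14.5510
k=3: b·v=3.67×(-2.086)=-7.6556; √(2b)=2.7092; u=(-7.6556+(-39.657))/2.7092=-17.4634, w=(-7.6556−(-39.657))/2.7092=11.8119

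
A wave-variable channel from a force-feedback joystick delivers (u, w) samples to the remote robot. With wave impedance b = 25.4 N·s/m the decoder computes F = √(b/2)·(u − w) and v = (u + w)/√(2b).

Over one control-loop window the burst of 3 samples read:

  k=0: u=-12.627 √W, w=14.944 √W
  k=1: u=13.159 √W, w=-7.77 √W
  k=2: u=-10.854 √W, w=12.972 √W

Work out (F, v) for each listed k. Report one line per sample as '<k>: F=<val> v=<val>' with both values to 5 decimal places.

0: F=-98.25494 v=0.32508
1: F=74.58480 v=0.75609
2: F=-84.90886 v=0.29716

k=0: u−w=-27.57100, u+w=2.31700; √(b/2)=3.56371, √(2b)=7.12741; F=3.56371×(-27.571)=-98.25494, v=2.31700/7.12741=0.32508
k=1: u−w=20.92900, u+w=5.38900; √(b/2)=3.56371, √(2b)=7.12741; F=3.56371×20.929=74.58480, v=5.38900/7.12741=0.75609
k=2: u−w=-23.82600, u+w=2.11800; √(b/2)=3.56371, √(2b)=7.12741; F=3.56371×(-23.826)=-84.90886, v=2.11800/7.12741=0.29716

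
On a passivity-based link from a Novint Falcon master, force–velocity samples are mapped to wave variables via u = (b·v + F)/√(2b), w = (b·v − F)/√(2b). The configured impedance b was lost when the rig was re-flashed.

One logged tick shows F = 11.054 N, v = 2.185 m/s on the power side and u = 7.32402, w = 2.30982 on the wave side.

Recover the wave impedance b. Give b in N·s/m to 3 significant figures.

u + w = 9.6338;  u + w = √(2b)·v, so √(2b) = 9.6338/2.185 = 4.4091.
b = (√(2b))²/2 = 19.4400/2 = 9.7200.
(Check via u − w = 2F/√(2b): u − w = 5.0142, 2F/√(2b) = 5.0142.)

b = 9.72 N·s/m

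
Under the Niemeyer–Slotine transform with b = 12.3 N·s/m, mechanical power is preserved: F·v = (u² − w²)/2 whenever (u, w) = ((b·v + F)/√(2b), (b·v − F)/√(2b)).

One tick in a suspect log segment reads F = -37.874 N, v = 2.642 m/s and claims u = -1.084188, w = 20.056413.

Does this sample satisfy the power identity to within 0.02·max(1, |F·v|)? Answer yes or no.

F·v = (-37.874)×2.642 = -100.063108 W.
(u² − w²)/2 = (1.175464 − 402.259702)/2 = -200.542119 W.
|Δ| = 100.479011;  2% of max(1, |F·v|) = 2.001262.

no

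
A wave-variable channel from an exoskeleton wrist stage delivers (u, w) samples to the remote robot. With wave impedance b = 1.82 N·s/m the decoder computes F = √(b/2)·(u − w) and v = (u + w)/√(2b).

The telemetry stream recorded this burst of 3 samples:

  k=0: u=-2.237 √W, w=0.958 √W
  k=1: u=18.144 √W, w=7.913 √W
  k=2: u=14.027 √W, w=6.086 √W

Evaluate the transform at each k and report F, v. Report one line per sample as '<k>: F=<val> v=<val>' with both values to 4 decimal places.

0: F=-3.0478 v=-0.6704
1: F=9.7598 v=13.6576
2: F=7.5752 v=10.5421

k=0: u−w=-3.1950, u+w=-1.2790; √(b/2)=0.9539, √(2b)=1.9079; F=0.9539×(-3.195)=-3.0478, v=-1.2790/1.9079=-0.6704
k=1: u−w=10.2310, u+w=26.0570; √(b/2)=0.9539, √(2b)=1.9079; F=0.9539×10.231=9.7598, v=26.0570/1.9079=13.6576
k=2: u−w=7.9410, u+w=20.1130; √(b/2)=0.9539, √(2b)=1.9079; F=0.9539×7.941=7.5752, v=20.1130/1.9079=10.5421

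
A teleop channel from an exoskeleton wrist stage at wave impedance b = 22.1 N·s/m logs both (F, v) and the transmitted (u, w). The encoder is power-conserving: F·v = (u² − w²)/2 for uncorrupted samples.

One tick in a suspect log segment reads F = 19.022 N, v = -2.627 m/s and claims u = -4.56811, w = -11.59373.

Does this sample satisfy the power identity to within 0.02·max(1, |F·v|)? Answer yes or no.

F·v = 19.022×(-2.627) = -49.97079 W.
(u² − w²)/2 = (20.86763 − 134.41458)/2 = -56.77347 W.
|Δ| = 6.80268;  2% of max(1, |F·v|) = 0.99942.

no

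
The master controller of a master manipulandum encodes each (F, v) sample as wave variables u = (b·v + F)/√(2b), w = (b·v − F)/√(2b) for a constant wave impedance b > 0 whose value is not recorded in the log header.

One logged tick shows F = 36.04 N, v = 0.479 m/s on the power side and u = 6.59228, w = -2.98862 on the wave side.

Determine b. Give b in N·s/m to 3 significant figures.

b = 28.3 N·s/m

u + w = 3.6037;  u + w = √(2b)·v, so √(2b) = 3.6037/0.479 = 7.5233.
b = (√(2b))²/2 = 56.6000/2 = 28.3000.
(Check via u − w = 2F/√(2b): u − w = 9.5809, 2F/√(2b) = 9.5809.)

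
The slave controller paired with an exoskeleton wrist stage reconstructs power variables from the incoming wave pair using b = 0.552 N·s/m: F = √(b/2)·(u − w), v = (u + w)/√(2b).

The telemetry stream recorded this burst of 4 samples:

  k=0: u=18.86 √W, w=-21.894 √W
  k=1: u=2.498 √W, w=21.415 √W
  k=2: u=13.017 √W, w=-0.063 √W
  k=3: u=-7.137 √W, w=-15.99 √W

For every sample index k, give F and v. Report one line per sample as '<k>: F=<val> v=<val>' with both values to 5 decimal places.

0: F=21.41040 v=-2.88756
1: F=-9.93818 v=22.75881
2: F=6.87167 v=12.32876
3: F=4.65099 v=-22.01075

k=0: u−w=40.75400, u+w=-3.03400; √(b/2)=0.52536, √(2b)=1.05071; F=0.52536×40.754=21.41040, v=-3.03400/1.05071=-2.88756
k=1: u−w=-18.91700, u+w=23.91300; √(b/2)=0.52536, √(2b)=1.05071; F=0.52536×(-18.917)=-9.93818, v=23.91300/1.05071=22.75881
k=2: u−w=13.08000, u+w=12.95400; √(b/2)=0.52536, √(2b)=1.05071; F=0.52536×13.08=6.87167, v=12.95400/1.05071=12.32876
k=3: u−w=8.85300, u+w=-23.12700; √(b/2)=0.52536, √(2b)=1.05071; F=0.52536×8.853=4.65099, v=-23.12700/1.05071=-22.01075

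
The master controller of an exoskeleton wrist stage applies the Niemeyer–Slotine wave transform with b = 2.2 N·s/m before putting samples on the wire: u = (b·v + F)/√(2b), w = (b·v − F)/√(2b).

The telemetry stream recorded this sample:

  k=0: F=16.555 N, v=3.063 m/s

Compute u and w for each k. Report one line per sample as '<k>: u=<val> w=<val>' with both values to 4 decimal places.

0: u=11.1048 w=-4.6798

k=0: b·v=2.2×3.063=6.7386; √(2b)=2.0976; u=(6.7386+16.555)/2.0976=11.1048, w=(6.7386−16.555)/2.0976=-4.6798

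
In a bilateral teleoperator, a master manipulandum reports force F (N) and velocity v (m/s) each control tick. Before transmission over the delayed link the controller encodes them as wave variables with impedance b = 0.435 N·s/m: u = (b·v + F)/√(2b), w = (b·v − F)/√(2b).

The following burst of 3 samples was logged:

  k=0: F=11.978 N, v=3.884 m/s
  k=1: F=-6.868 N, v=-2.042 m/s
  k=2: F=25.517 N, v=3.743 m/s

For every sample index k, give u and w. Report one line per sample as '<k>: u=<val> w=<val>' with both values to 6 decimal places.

0: u=14.653141 w=-11.030387
1: u=-8.315594 w=6.410943
2: u=29.102715 w=-25.611477

k=0: b·v=0.435×3.884=1.689540; √(2b)=0.932738; u=(1.689540+11.978)/0.932738=14.653141, w=(1.689540−11.978)/0.932738=-11.030387
k=1: b·v=0.435×(-2.042)=-0.888270; √(2b)=0.932738; u=(-0.888270+(-6.868))/0.932738=-8.315594, w=(-0.888270−(-6.868))/0.932738=6.410943
k=2: b·v=0.435×3.743=1.628205; √(2b)=0.932738; u=(1.628205+25.517)/0.932738=29.102715, w=(1.628205−25.517)/0.932738=-25.611477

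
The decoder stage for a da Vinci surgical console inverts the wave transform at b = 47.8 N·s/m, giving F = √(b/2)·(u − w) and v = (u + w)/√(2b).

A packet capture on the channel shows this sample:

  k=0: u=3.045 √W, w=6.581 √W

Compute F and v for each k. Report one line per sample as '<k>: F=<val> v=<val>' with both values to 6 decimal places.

0: F=-17.286665 v=0.984503

k=0: u−w=-3.536000, u+w=9.626000; √(b/2)=4.888763, √(2b)=9.777525; F=4.888763×(-3.536)=-17.286665, v=9.626000/9.777525=0.984503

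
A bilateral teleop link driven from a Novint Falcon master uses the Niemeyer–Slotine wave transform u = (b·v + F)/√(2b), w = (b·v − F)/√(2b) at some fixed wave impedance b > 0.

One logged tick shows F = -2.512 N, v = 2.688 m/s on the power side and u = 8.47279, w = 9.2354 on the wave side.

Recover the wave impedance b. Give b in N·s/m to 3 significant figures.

u + w = 17.70819;  u + w = √(2b)·v, so √(2b) = 17.70819/2.688 = 6.58787.
b = (√(2b))²/2 = 43.40001/2 = 21.70000.
(Check via u − w = 2F/√(2b): u − w = -0.76261, 2F/√(2b) = -0.76261.)

b = 21.7 N·s/m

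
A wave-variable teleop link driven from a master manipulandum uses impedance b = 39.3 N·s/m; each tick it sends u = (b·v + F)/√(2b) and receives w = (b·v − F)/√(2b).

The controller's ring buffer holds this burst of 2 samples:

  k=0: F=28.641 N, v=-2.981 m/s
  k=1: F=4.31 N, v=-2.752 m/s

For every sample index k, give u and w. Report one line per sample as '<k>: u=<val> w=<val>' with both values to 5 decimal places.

0: u=-9.98372 w=-16.44483
1: u=-11.71301 w=-12.68530

k=0: b·v=39.3×(-2.981)=-117.15330; √(2b)=8.86566; u=(-117.15330+28.641)/8.86566=-9.98372, w=(-117.15330−28.641)/8.86566=-16.44483
k=1: b·v=39.3×(-2.752)=-108.15360; √(2b)=8.86566; u=(-108.15360+4.31)/8.86566=-11.71301, w=(-108.15360−4.31)/8.86566=-12.68530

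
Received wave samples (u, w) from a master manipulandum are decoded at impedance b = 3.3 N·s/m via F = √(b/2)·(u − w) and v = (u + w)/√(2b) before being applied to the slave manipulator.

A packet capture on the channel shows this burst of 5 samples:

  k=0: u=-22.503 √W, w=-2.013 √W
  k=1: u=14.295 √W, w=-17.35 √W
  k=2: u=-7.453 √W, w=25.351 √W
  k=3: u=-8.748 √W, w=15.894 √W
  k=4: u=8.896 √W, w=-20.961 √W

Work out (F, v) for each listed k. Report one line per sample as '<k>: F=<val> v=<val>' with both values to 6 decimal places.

0: F=-26.319882 v=-9.542840
1: F=40.648738 v=-1.189157
2: F=-42.137501 v=6.966787
3: F=-31.653222 v=2.781577
4: F=38.352011 v=-4.696295

k=0: u−w=-20.490000, u+w=-24.516000; √(b/2)=1.284523, √(2b)=2.569047; F=1.284523×(-20.49)=-26.319882, v=-24.516000/2.569047=-9.542840
k=1: u−w=31.645000, u+w=-3.055000; √(b/2)=1.284523, √(2b)=2.569047; F=1.284523×31.645=40.648738, v=-3.055000/2.569047=-1.189157
k=2: u−w=-32.804000, u+w=17.898000; √(b/2)=1.284523, √(2b)=2.569047; F=1.284523×(-32.804)=-42.137501, v=17.898000/2.569047=6.966787
k=3: u−w=-24.642000, u+w=7.146000; √(b/2)=1.284523, √(2b)=2.569047; F=1.284523×(-24.642)=-31.653222, v=7.146000/2.569047=2.781577
k=4: u−w=29.857000, u+w=-12.065000; √(b/2)=1.284523, √(2b)=2.569047; F=1.284523×29.857=38.352011, v=-12.065000/2.569047=-4.696295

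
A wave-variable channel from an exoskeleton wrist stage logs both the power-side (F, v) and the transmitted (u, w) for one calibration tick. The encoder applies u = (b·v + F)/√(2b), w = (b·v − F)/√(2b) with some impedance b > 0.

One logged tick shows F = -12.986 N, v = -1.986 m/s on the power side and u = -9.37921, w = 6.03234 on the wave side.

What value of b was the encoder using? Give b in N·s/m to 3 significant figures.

u + w = -3.3469;  u + w = √(2b)·v, so √(2b) = -3.3469/(-1.986) = 1.6852.
b = (√(2b))²/2 = 2.8400/2 = 1.4200.
(Check via u − w = 2F/√(2b): u − w = -15.4116, 2F/√(2b) = -15.4115.)

b = 1.42 N·s/m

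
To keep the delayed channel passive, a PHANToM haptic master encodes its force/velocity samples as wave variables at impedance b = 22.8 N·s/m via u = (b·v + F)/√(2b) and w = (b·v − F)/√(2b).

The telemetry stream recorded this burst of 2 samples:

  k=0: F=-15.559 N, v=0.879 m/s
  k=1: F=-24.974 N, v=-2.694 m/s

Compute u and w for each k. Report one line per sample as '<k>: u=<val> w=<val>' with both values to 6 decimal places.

0: u=0.663757 w=5.271935
1: u=-12.794321 w=-5.397661

k=0: b·v=22.8×0.879=20.041200; √(2b)=6.752777; u=(20.041200+(-15.559))/6.752777=0.663757, w=(20.041200−(-15.559))/6.752777=5.271935
k=1: b·v=22.8×(-2.694)=-61.423200; √(2b)=6.752777; u=(-61.423200+(-24.974))/6.752777=-12.794321, w=(-61.423200−(-24.974))/6.752777=-5.397661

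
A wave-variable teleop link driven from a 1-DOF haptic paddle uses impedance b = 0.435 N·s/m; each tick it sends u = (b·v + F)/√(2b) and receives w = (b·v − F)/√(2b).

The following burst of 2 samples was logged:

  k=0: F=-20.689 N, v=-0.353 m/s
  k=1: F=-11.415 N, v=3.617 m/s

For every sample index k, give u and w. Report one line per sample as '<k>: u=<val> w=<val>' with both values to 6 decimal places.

0: u=-22.345564 w=22.016308
1: u=-10.551308 w=13.925021

k=0: b·v=0.435×(-0.353)=-0.153555; √(2b)=0.932738; u=(-0.153555+(-20.689))/0.932738=-22.345564, w=(-0.153555−(-20.689))/0.932738=22.016308
k=1: b·v=0.435×3.617=1.573395; √(2b)=0.932738; u=(1.573395+(-11.415))/0.932738=-10.551308, w=(1.573395−(-11.415))/0.932738=13.925021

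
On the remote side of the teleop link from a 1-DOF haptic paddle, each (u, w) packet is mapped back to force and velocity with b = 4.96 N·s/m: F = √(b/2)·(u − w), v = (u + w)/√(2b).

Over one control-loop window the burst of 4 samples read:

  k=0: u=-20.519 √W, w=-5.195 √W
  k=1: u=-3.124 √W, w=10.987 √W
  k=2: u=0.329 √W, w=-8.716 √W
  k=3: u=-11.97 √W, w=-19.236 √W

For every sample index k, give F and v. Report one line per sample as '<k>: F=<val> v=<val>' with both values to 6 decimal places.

0: F=-24.132259 v=-8.164203
1: F=-22.222025 v=2.496505
2: F=14.244080 v=-2.662875
3: F=11.442508 v=-9.907915

k=0: u−w=-15.324000, u+w=-25.714000; √(b/2)=1.574802, √(2b)=3.149603; F=1.574802×(-15.324)=-24.132259, v=-25.714000/3.149603=-8.164203
k=1: u−w=-14.111000, u+w=7.863000; √(b/2)=1.574802, √(2b)=3.149603; F=1.574802×(-14.111)=-22.222025, v=7.863000/3.149603=2.496505
k=2: u−w=9.045000, u+w=-8.387000; √(b/2)=1.574802, √(2b)=3.149603; F=1.574802×9.045=14.244080, v=-8.387000/3.149603=-2.662875
k=3: u−w=7.266000, u+w=-31.206000; √(b/2)=1.574802, √(2b)=3.149603; F=1.574802×7.266=11.442508, v=-31.206000/3.149603=-9.907915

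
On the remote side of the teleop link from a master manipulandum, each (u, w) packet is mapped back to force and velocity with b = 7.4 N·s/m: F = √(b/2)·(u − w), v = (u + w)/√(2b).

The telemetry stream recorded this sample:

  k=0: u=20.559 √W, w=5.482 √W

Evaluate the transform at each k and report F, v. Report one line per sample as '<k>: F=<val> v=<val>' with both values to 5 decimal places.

0: F=29.00119 v=6.76904

k=0: u−w=15.07700, u+w=26.04100; √(b/2)=1.92354, √(2b)=3.84708; F=1.92354×15.077=29.00119, v=26.04100/3.84708=6.76904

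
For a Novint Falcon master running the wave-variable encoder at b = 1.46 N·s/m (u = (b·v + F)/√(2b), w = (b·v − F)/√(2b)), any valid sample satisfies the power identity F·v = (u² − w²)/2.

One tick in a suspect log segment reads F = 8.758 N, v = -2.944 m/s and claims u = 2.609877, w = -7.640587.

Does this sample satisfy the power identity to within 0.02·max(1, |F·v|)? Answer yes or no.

yes

F·v = 8.758×(-2.944) = -25.783552 W.
(u² − w²)/2 = (6.811458 − 58.378570)/2 = -25.783556 W.
|Δ| = 0.000004;  2% of max(1, |F·v|) = 0.515671.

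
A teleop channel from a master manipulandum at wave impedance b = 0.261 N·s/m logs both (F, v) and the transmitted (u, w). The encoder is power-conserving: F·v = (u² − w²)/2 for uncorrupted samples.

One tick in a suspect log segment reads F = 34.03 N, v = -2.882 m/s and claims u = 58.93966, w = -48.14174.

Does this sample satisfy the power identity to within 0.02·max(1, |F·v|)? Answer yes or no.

F·v = 34.03×(-2.882) = -98.0745 W.
(u² − w²)/2 = (3473.8835 − 2317.6271)/2 = 578.1282 W.
|Δ| = 676.2027;  2% of max(1, |F·v|) = 1.9615.

no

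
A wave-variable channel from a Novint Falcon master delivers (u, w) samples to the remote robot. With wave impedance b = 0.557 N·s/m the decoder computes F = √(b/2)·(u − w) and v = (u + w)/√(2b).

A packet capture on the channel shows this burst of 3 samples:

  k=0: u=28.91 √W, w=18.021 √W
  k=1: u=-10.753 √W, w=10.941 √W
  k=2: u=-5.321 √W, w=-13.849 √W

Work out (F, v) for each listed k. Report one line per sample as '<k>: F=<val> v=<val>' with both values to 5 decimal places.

k=0: u−w=10.88900, u+w=46.93100; √(b/2)=0.52773, √(2b)=1.05546; F=0.52773×10.889=5.74646, v=46.93100/1.05546=44.46489
k=1: u−w=-21.69400, u+w=0.18800; √(b/2)=0.52773, √(2b)=1.05546; F=0.52773×(-21.694)=-11.44860, v=0.18800/1.05546=0.17812
k=2: u−w=8.52800, u+w=-19.17000; √(b/2)=0.52773, √(2b)=1.05546; F=0.52773×8.528=4.50049, v=-19.17000/1.05546=-18.16266

0: F=5.74646 v=44.46489
1: F=-11.44860 v=0.17812
2: F=4.50049 v=-18.16266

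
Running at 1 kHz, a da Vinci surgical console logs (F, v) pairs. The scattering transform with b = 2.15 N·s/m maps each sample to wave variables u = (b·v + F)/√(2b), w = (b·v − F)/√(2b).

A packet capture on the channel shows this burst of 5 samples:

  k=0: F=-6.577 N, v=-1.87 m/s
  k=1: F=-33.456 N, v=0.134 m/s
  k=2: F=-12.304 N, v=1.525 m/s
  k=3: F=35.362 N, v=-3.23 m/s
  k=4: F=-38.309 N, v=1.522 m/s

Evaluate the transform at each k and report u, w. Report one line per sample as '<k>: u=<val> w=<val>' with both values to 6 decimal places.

0: u=-5.110568 w=1.232854
1: u=-15.994982 w=16.272850
2: u=-4.352362 w=7.514669
3: u=13.704135 w=-20.402006
4: u=-16.896197 w=20.052283

k=0: b·v=2.15×(-1.87)=-4.020500; √(2b)=2.073644; u=(-4.020500+(-6.577))/2.073644=-5.110568, w=(-4.020500−(-6.577))/2.073644=1.232854
k=1: b·v=2.15×0.134=0.288100; √(2b)=2.073644; u=(0.288100+(-33.456))/2.073644=-15.994982, w=(0.288100−(-33.456))/2.073644=16.272850
k=2: b·v=2.15×1.525=3.278750; √(2b)=2.073644; u=(3.278750+(-12.304))/2.073644=-4.352362, w=(3.278750−(-12.304))/2.073644=7.514669
k=3: b·v=2.15×(-3.23)=-6.944500; √(2b)=2.073644; u=(-6.944500+35.362)/2.073644=13.704135, w=(-6.944500−35.362)/2.073644=-20.402006
k=4: b·v=2.15×1.522=3.272300; √(2b)=2.073644; u=(3.272300+(-38.309))/2.073644=-16.896197, w=(3.272300−(-38.309))/2.073644=20.052283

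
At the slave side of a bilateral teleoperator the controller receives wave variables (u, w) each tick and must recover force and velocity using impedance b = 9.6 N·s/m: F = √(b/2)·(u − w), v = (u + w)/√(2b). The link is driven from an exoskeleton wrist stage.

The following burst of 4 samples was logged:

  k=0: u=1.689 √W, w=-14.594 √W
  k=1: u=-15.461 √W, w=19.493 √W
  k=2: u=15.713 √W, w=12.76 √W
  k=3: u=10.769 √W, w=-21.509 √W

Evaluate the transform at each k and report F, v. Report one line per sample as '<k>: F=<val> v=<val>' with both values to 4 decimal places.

0: F=35.6743 v=-2.9451
1: F=-76.5804 v=0.9202
2: F=6.4697 v=6.4980
3: F=70.7176 v=-2.4511

k=0: u−w=16.2830, u+w=-12.9050; √(b/2)=2.1909, √(2b)=4.3818; F=2.1909×16.283=35.6743, v=-12.9050/4.3818=-2.9451
k=1: u−w=-34.9540, u+w=4.0320; √(b/2)=2.1909, √(2b)=4.3818; F=2.1909×(-34.954)=-76.5804, v=4.0320/4.3818=0.9202
k=2: u−w=2.9530, u+w=28.4730; √(b/2)=2.1909, √(2b)=4.3818; F=2.1909×2.953=6.4697, v=28.4730/4.3818=6.4980
k=3: u−w=32.2780, u+w=-10.7400; √(b/2)=2.1909, √(2b)=4.3818; F=2.1909×32.278=70.7176, v=-10.7400/4.3818=-2.4511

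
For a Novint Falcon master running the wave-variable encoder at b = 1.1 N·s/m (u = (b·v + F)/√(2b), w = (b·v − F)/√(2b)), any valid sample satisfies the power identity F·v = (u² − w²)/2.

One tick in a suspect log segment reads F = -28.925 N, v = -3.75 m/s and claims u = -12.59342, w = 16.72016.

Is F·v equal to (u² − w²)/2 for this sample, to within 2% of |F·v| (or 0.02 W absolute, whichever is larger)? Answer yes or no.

no

F·v = (-28.925)×(-3.75) = 108.4688 W.
(u² − w²)/2 = (158.5942 − 279.5638)/2 = -60.4848 W.
|Δ| = 168.9535;  2% of max(1, |F·v|) = 2.1694.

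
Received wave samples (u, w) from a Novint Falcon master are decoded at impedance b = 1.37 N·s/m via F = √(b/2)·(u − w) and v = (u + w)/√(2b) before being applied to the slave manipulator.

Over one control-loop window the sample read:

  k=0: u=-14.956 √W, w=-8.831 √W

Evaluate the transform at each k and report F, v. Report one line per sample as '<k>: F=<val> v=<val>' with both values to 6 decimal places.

0: F=-5.069340 v=-14.370252

k=0: u−w=-6.125000, u+w=-23.787000; √(b/2)=0.827647, √(2b)=1.655295; F=0.827647×(-6.125)=-5.069340, v=-23.787000/1.655295=-14.370252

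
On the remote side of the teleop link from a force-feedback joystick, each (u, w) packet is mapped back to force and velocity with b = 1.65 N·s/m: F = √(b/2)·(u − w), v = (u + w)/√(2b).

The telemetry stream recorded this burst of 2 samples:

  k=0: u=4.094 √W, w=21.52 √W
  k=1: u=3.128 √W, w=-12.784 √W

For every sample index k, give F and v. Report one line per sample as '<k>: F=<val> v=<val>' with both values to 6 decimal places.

k=0: u−w=-17.426000, u+w=25.614000; √(b/2)=0.908295, √(2b)=1.816590; F=0.908295×(-17.426)=-15.827951, v=25.614000/1.816590=14.100043
k=1: u−w=15.912000, u+w=-9.656000; √(b/2)=0.908295, √(2b)=1.816590; F=0.908295×15.912=14.452792, v=-9.656000/1.816590=-5.315453

0: F=-15.827951 v=14.100043
1: F=14.452792 v=-5.315453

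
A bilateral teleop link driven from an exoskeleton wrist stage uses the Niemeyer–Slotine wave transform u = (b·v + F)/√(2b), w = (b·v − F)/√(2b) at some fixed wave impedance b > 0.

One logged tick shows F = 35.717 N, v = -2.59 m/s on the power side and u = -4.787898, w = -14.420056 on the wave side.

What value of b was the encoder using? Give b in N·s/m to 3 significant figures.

b = 27.5 N·s/m

u + w = -19.207954;  u + w = √(2b)·v, so √(2b) = -19.207954/(-2.59) = 7.416198.
b = (√(2b))²/2 = 55.000000/2 = 27.500000.
(Check via u − w = 2F/√(2b): u − w = 9.632158, 2F/√(2b) = 9.632159.)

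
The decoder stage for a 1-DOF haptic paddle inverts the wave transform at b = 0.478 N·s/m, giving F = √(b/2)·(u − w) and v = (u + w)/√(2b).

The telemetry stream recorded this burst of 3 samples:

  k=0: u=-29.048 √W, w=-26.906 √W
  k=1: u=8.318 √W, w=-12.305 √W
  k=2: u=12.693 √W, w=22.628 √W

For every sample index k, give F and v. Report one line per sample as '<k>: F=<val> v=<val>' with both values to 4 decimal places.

k=0: u−w=-2.1420, u+w=-55.9540; √(b/2)=0.4889, √(2b)=0.9778; F=0.4889×(-2.142)=-1.0472, v=-55.9540/0.9778=-57.2272
k=1: u−w=20.6230, u+w=-3.9870; √(b/2)=0.4889, √(2b)=0.9778; F=0.4889×20.623=10.0821, v=-3.9870/0.9778=-4.0777
k=2: u−w=-9.9350, u+w=35.3210; √(b/2)=0.4889, √(2b)=0.9778; F=0.4889×(-9.935)=-4.8570, v=35.3210/0.9778=36.1247

0: F=-1.0472 v=-57.2272
1: F=10.0821 v=-4.0777
2: F=-4.8570 v=36.1247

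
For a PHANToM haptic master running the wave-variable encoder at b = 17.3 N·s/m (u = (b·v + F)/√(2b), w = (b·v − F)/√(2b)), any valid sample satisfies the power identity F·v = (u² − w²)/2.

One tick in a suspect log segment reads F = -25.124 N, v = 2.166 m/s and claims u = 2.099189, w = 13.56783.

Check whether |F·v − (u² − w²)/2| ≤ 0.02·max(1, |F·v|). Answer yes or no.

F·v = (-25.124)×2.166 = -54.418584 W.
(u² − w²)/2 = (4.406594 − 184.086011)/2 = -89.839708 W.
|Δ| = 35.421124;  2% of max(1, |F·v|) = 1.088372.

no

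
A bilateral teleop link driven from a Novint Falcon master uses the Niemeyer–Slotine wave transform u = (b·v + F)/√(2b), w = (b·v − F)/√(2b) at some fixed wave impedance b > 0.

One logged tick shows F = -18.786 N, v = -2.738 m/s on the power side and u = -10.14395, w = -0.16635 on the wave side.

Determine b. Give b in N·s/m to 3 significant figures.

b = 7.09 N·s/m

u + w = -10.3103;  u + w = √(2b)·v, so √(2b) = -10.3103/(-2.738) = 3.7656.
b = (√(2b))²/2 = 14.1800/2 = 7.0900.
(Check via u − w = 2F/√(2b): u − w = -9.9776, 2F/√(2b) = -9.9776.)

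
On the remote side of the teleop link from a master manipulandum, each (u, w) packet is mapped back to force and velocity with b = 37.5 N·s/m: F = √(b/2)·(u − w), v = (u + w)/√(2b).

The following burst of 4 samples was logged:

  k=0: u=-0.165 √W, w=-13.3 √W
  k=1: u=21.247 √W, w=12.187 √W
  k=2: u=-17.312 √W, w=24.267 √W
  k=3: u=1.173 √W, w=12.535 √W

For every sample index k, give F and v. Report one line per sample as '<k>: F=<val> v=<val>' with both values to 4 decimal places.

k=0: u−w=13.1350, u+w=-13.4650; √(b/2)=4.3301, √(2b)=8.6603; F=4.3301×13.135=56.8762, v=-13.4650/8.6603=-1.5548
k=1: u−w=9.0600, u+w=33.4340; √(b/2)=4.3301, √(2b)=8.6603; F=4.3301×9.06=39.2310, v=33.4340/8.6603=3.8606
k=2: u−w=-41.5790, u+w=6.9550; √(b/2)=4.3301, √(2b)=8.6603; F=4.3301×(-41.579)=-180.0424, v=6.9550/8.6603=0.8031
k=3: u−w=-11.3620, u+w=13.7080; √(b/2)=4.3301, √(2b)=8.6603; F=4.3301×(-11.362)=-49.1989, v=13.7080/8.6603=1.5829

0: F=56.8762 v=-1.5548
1: F=39.2310 v=3.8606
2: F=-180.0424 v=0.8031
3: F=-49.1989 v=1.5829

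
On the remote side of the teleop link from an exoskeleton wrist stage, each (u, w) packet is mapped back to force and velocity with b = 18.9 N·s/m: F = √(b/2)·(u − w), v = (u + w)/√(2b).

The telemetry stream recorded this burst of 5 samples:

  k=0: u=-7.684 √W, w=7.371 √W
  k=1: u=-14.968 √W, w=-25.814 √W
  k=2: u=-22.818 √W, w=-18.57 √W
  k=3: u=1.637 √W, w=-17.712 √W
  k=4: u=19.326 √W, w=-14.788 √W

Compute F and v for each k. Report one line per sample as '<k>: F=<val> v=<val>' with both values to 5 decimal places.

0: F=-46.28035 v=-0.05091
1: F=33.34153 v=-6.63319
2: F=-13.05871 v=-6.73176
3: F=59.48048 v=-2.61460
4: F=104.86934 v=0.73811

k=0: u−w=-15.05500, u+w=-0.31300; √(b/2)=3.07409, √(2b)=6.14817; F=3.07409×(-15.055)=-46.28035, v=-0.31300/6.14817=-0.05091
k=1: u−w=10.84600, u+w=-40.78200; √(b/2)=3.07409, √(2b)=6.14817; F=3.07409×10.846=33.34153, v=-40.78200/6.14817=-6.63319
k=2: u−w=-4.24800, u+w=-41.38800; √(b/2)=3.07409, √(2b)=6.14817; F=3.07409×(-4.248)=-13.05871, v=-41.38800/6.14817=-6.73176
k=3: u−w=19.34900, u+w=-16.07500; √(b/2)=3.07409, √(2b)=6.14817; F=3.07409×19.349=59.48048, v=-16.07500/6.14817=-2.61460
k=4: u−w=34.11400, u+w=4.53800; √(b/2)=3.07409, √(2b)=6.14817; F=3.07409×34.114=104.86934, v=4.53800/6.14817=0.73811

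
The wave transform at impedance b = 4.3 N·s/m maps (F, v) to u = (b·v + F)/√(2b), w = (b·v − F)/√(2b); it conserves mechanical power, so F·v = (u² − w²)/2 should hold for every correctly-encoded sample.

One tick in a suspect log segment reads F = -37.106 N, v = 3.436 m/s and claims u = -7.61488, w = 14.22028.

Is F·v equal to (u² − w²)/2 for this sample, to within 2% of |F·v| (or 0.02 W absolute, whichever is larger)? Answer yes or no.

no

F·v = (-37.106)×3.436 = -127.4962 W.
(u² − w²)/2 = (57.9864 − 202.2164)/2 = -72.1150 W.
|Δ| = 55.3812;  2% of max(1, |F·v|) = 2.5499.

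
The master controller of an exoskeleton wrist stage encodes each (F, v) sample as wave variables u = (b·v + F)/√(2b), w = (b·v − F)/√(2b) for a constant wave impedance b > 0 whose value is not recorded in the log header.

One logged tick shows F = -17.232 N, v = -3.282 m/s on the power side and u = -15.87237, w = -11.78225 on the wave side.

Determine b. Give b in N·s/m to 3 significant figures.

u + w = -27.65462;  u + w = √(2b)·v, so √(2b) = -27.65462/(-3.282) = 8.42615.
b = (√(2b))²/2 = 70.99998/2 = 35.49999.
(Check via u − w = 2F/√(2b): u − w = -4.09012, 2F/√(2b) = -4.09012.)

b = 35.5 N·s/m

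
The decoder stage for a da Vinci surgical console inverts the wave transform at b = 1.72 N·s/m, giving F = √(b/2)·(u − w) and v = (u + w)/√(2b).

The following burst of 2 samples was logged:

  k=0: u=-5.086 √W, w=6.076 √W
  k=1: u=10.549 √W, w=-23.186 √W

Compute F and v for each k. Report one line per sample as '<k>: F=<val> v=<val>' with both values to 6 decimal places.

0: F=-10.351213 v=0.533772
1: F=31.284552 v=-6.813414

k=0: u−w=-11.162000, u+w=0.990000; √(b/2)=0.927362, √(2b)=1.854724; F=0.927362×(-11.162)=-10.351213, v=0.990000/1.854724=0.533772
k=1: u−w=33.735000, u+w=-12.637000; √(b/2)=0.927362, √(2b)=1.854724; F=0.927362×33.735=31.284552, v=-12.637000/1.854724=-6.813414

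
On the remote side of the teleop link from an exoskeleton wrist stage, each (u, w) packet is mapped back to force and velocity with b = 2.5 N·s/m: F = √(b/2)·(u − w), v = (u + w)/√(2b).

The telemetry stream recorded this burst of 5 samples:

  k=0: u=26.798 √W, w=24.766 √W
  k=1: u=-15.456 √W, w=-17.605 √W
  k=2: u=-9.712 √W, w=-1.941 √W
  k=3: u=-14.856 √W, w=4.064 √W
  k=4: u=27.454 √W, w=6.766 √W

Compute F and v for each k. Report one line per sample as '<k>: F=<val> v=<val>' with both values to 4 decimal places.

k=0: u−w=2.0320, u+w=51.5640; √(b/2)=1.1180, √(2b)=2.2361; F=1.1180×2.032=2.2718, v=51.5640/2.2361=23.0601
k=1: u−w=2.1490, u+w=-33.0610; √(b/2)=1.1180, √(2b)=2.2361; F=1.1180×2.149=2.4027, v=-33.0610/2.2361=-14.7853
k=2: u−w=-7.7710, u+w=-11.6530; √(b/2)=1.1180, √(2b)=2.2361; F=1.1180×(-7.771)=-8.6882, v=-11.6530/2.2361=-5.2114
k=3: u−w=-18.9200, u+w=-10.7920; √(b/2)=1.1180, √(2b)=2.2361; F=1.1180×(-18.92)=-21.1532, v=-10.7920/2.2361=-4.8263
k=4: u−w=20.6880, u+w=34.2200; √(b/2)=1.1180, √(2b)=2.2361; F=1.1180×20.688=23.1299, v=34.2200/2.2361=15.3036

0: F=2.2718 v=23.0601
1: F=2.4027 v=-14.7853
2: F=-8.6882 v=-5.2114
3: F=-21.1532 v=-4.8263
4: F=23.1299 v=15.3036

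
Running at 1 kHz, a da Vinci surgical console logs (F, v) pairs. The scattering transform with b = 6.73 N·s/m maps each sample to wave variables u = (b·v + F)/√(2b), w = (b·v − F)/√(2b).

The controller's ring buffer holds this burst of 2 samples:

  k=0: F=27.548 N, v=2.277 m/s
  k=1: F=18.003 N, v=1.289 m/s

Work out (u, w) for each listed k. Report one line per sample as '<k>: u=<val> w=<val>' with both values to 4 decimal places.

k=0: b·v=6.73×2.277=15.3242; √(2b)=3.6688; u=(15.3242+27.548)/3.6688=11.6857, w=(15.3242−27.548)/3.6688=-3.3318
k=1: b·v=6.73×1.289=8.6750; √(2b)=3.6688; u=(8.6750+18.003)/3.6688=7.2716, w=(8.6750−18.003)/3.6688=-2.5425

0: u=11.6857 w=-3.3318
1: u=7.2716 w=-2.5425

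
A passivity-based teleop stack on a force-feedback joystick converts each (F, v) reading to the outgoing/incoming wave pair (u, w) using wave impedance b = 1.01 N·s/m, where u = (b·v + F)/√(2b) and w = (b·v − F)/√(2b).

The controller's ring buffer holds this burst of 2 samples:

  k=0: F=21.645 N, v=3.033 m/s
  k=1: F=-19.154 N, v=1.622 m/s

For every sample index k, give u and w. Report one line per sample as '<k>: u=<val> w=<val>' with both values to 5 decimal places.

k=0: b·v=1.01×3.033=3.06333; √(2b)=1.42127; u=(3.06333+21.645)/1.42127=17.38472, w=(3.06333−21.645)/1.42127=-13.07402
k=1: b·v=1.01×1.622=1.63822; √(2b)=1.42127; u=(1.63822+(-19.154))/1.42127=-12.32406, w=(1.63822−(-19.154))/1.42127=14.62935

0: u=17.38472 w=-13.07402
1: u=-12.32406 w=14.62935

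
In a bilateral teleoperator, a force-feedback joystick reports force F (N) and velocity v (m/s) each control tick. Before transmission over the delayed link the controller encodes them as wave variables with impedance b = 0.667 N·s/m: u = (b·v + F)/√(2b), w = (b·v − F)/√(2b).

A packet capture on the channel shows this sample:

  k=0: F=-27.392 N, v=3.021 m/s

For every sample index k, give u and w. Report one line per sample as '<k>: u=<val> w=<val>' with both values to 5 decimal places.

k=0: b·v=0.667×3.021=2.01501; √(2b)=1.15499; u=(2.01501+(-27.392))/1.15499=-21.97163, w=(2.01501−(-27.392))/1.15499=25.46085

0: u=-21.97163 w=25.46085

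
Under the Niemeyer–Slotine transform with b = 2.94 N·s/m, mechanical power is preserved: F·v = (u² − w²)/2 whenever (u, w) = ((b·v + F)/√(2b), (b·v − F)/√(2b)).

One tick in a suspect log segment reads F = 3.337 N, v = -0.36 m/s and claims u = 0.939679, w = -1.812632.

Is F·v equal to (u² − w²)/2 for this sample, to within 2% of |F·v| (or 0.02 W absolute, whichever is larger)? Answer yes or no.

F·v = 3.337×(-0.36) = -1.201320 W.
(u² − w²)/2 = (0.882997 − 3.285635)/2 = -1.201319 W.
|Δ| = 0.000001;  2% of max(1, |F·v|) = 0.024026.

yes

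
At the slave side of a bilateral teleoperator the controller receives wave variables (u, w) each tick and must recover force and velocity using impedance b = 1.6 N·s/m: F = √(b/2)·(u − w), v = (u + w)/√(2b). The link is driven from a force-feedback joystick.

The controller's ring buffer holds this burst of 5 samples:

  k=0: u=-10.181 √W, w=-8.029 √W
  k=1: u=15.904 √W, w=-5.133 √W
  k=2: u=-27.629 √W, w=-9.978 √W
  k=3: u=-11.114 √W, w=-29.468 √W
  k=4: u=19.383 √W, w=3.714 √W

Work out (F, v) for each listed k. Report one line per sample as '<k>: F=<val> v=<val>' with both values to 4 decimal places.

0: F=-1.9248 v=-10.1797
1: F=18.8161 v=6.0212
2: F=-15.7875 v=-21.0230
3: F=16.4163 v=-22.6860
4: F=14.0148 v=12.9116

k=0: u−w=-2.1520, u+w=-18.2100; √(b/2)=0.8944, √(2b)=1.7889; F=0.8944×(-2.152)=-1.9248, v=-18.2100/1.7889=-10.1797
k=1: u−w=21.0370, u+w=10.7710; √(b/2)=0.8944, √(2b)=1.7889; F=0.8944×21.037=18.8161, v=10.7710/1.7889=6.0212
k=2: u−w=-17.6510, u+w=-37.6070; √(b/2)=0.8944, √(2b)=1.7889; F=0.8944×(-17.651)=-15.7875, v=-37.6070/1.7889=-21.0230
k=3: u−w=18.3540, u+w=-40.5820; √(b/2)=0.8944, √(2b)=1.7889; F=0.8944×18.354=16.4163, v=-40.5820/1.7889=-22.6860
k=4: u−w=15.6690, u+w=23.0970; √(b/2)=0.8944, √(2b)=1.7889; F=0.8944×15.669=14.0148, v=23.0970/1.7889=12.9116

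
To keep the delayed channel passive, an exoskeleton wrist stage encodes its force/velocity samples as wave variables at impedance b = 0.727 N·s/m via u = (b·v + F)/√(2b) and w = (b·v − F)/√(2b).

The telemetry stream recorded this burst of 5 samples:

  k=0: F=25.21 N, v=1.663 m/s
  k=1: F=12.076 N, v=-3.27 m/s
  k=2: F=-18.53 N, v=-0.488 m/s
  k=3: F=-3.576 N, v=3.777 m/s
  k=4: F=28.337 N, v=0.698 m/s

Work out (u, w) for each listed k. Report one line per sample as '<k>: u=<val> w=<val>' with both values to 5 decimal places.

0: u=21.90959 w=-19.90431
1: u=8.04325 w=-11.98628
2: u=-15.66137 w=15.07293
3: u=-0.68843 w=5.24281
4: u=23.92104 w=-23.07937

k=0: b·v=0.727×1.663=1.20900; √(2b)=1.20582; u=(1.20900+25.21)/1.20582=21.90959, w=(1.20900−25.21)/1.20582=-19.90431
k=1: b·v=0.727×(-3.27)=-2.37729; √(2b)=1.20582; u=(-2.37729+12.076)/1.20582=8.04325, w=(-2.37729−12.076)/1.20582=-11.98628
k=2: b·v=0.727×(-0.488)=-0.35478; √(2b)=1.20582; u=(-0.35478+(-18.53))/1.20582=-15.66137, w=(-0.35478−(-18.53))/1.20582=15.07293
k=3: b·v=0.727×3.777=2.74588; √(2b)=1.20582; u=(2.74588+(-3.576))/1.20582=-0.68843, w=(2.74588−(-3.576))/1.20582=5.24281
k=4: b·v=0.727×0.698=0.50745; √(2b)=1.20582; u=(0.50745+28.337)/1.20582=23.92104, w=(0.50745−28.337)/1.20582=-23.07937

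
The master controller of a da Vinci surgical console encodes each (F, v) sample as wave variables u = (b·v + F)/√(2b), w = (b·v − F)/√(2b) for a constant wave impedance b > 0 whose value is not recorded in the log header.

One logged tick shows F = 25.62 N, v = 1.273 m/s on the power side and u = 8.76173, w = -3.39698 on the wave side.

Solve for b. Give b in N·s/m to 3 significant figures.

b = 8.88 N·s/m

u + w = 5.3647;  u + w = √(2b)·v, so √(2b) = 5.3647/1.273 = 4.2143.
b = (√(2b))²/2 = 17.7600/2 = 8.8800.
(Check via u − w = 2F/√(2b): u − w = 12.1587, 2F/√(2b) = 12.1587.)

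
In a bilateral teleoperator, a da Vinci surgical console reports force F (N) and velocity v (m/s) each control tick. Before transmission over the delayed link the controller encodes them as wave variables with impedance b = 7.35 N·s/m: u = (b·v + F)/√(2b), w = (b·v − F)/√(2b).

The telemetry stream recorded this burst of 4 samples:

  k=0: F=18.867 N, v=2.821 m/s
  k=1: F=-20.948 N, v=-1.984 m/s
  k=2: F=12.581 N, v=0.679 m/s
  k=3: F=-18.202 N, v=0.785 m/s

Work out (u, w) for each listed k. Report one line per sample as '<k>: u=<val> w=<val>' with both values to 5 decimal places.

0: u=10.32883 w=0.48704
1: u=-9.26705 w=1.66028
2: u=4.58304 w=-1.97972
3: u=-3.24258 w=6.25232

k=0: b·v=7.35×2.821=20.73435; √(2b)=3.83406; u=(20.73435+18.867)/3.83406=10.32883, w=(20.73435−18.867)/3.83406=0.48704
k=1: b·v=7.35×(-1.984)=-14.58240; √(2b)=3.83406; u=(-14.58240+(-20.948))/3.83406=-9.26705, w=(-14.58240−(-20.948))/3.83406=1.66028
k=2: b·v=7.35×0.679=4.99065; √(2b)=3.83406; u=(4.99065+12.581)/3.83406=4.58304, w=(4.99065−12.581)/3.83406=-1.97972
k=3: b·v=7.35×0.785=5.76975; √(2b)=3.83406; u=(5.76975+(-18.202))/3.83406=-3.24258, w=(5.76975−(-18.202))/3.83406=6.25232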